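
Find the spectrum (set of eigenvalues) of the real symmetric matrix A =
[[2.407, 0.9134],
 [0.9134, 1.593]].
sigma(A) ≈ {1, 3}

A is real symmetric, so its spectrum consists of real eigenvalues. Expanding the characteristic polynomial of the displayed matrix gives
  det(λ I - A) = p(λ) = λ^2 + (-4)λ + (3).
Solving p(λ) = 0 yields eigenvalues ≈ 1, 3. (A is shown rounded to 4 decimals, so these recover the underlying integer eigenvalues to within that precision.)
Verification: the trace of A = 4 equals the sum of eigenvalues 4, and det(A) ≈ 3.0001 matches the eigenvalue product 3.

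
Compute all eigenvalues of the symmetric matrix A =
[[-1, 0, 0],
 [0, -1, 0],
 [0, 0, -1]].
sigma(A) ≈ {-1} (-1 with multiplicity 3)

A is real symmetric, so its spectrum consists of real eigenvalues. Expanding the characteristic polynomial of the displayed matrix gives
  det(λ I - A) = p(λ) = λ^3 + (3)λ^2 + (3)λ + (1).
Solving p(λ) = 0 yields eigenvalues ≈ -1, -1, -1. (A is shown rounded to 4 decimals, so these recover the underlying integer eigenvalues to within that precision.)
Verification: the trace of A = -3 equals the sum of eigenvalues -3, and det(A) ≈ -1.0000 matches the eigenvalue product -1.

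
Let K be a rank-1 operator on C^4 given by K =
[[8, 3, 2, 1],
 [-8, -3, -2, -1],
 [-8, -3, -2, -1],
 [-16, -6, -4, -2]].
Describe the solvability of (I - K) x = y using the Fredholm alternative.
(I - K) is singular (det(I - K) = 0, i.e. 1 ∈ sigma(K)). (I - K) x = y is solvable iff y ⊥ ker((I - K)^*) = span{(8, 3, 2, 1)}, i.e. iff 8y_1 + 3y_2 + 2y_3 + y_4 = 0. When solvable, the solutions are x = y + c·(1, -1, -1, -2), c arbitrary (ker(I - K) = span{(1, -1, -1, -2)}, dimension 1).

K has rank 1, so it is an outer product K = u v^T: every row of K is a multiple of one row vector. Reading off the entries, u = (1, -1, -1, -2) and v = (8, 3, 2, 1) (row i of K equals u_i·v^T). A rank-one matrix u v^T satisfies K u = u (v·u) and kills the (3)-dimensional subspace v^⊥, so its characteristic polynomial is lambda^3 (lambda - v·u) with v·u = tr K = 1. Hence the eigenvalues of I - K are 1 (multiplicity 3) and 1 - (1) = 0, so det(I - K) = 0. (Direct check: I - K =
[[-7, -3, -2, -1],
 [8, 4, 2, 1],
 [8, 3, 3, 1],
 [16, 6, 4, 3]]
has determinant 0.) So 1 is an eigenvalue of K and (I - K) is not invertible. The finite-dimensional Fredholm alternative says: either (I - K) is invertible, or ker(I - K) ≠ {0} and then range(I - K) = ker((I - K)^*)^⊥, with dim ker(I - K) = dim ker((I - K)^*). We are in the second case, so we need both kernels. Kernel of I - K: (I - K) u = u - u (v·u) = u - u = 0, so ker(I - K) = span{u} = span{(1, -1, -1, -2)} (it is exactly 1-dimensional because rank(I - K) = 3). Kernel of the adjoint: K is real, so (I - K)^* = I - K^T = I - v u^T, and (I - v u^T) v = v - v (u·v) = 0; hence ker((I - K)^*) = span{v} = span{(8, 3, 2, 1)}. Therefore (I - K) x = y is solvable iff <y, v> = 0, i.e. iff 8y_1 + 3y_2 + 2y_3 + y_4 = 0. When this holds, K y = u (v·y) = 0, so (I - K) y = y and x = y is a particular solution; the full solution set is the line x = y + c·u = y + c·(1, -1, -1, -2), c ∈ C.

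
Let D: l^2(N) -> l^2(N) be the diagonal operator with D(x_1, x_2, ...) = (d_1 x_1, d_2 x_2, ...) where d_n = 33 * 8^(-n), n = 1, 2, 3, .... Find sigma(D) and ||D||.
sigma(D) = {33 * 8^(-n) : n ≥ 1} ∪ {0}; ||D|| = 33/8

A bounded diagonal operator on l^2 with diagonal entries d_n has spectrum equal to the closure of {d_n : n ≥ 1}: every d_n is an eigenvalue (with eigenvector e_n), so {d_n} ⊂ sigma(D); the spectrum is closed, so its closure is too; and for lambda not in the closure, (D - lambda I) has bounded inverse (the diagonal entries 1/(d_n - lambda) are bounded). For our sequence d_n = 33 * 8^(-n), n = 1, 2, 3, ...:
  - {d_n} = {33 * 8^(-n) : n ≥ 1}; the only limit point is 0
  - closure = {33 * 8^(-n) : n ≥ 1} ∪ {0}
For the norm: a diagonal operator has ||D|| = sup_n |d_n|. Here d_n = 33 * 8^(-n) is positive and decreasing, so sup_n |d_n| = d_1 = 33/8. So ||D|| = 33/8.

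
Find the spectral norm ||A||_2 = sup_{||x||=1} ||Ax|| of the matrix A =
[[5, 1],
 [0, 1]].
||A||_2 = sqrt((27 + sqrt(629))/2) ≈ 5.1029 (= sqrt(largest eigenvalue of A^T A))

||A||_2 = sigma_max(A) = sqrt(lambda_max(A^T A)). Form the symmetric matrix M = A^T A =
[[25, 5],
 [5, 2]].
Its characteristic polynomial (trace, determinant of M give the coefficients) is
  p(λ) = det(λ I - M) = λ^2 - 27λ + 25.
For λ^2 - 27λ + 25 the discriminant is 629. It is nonnegative but not a perfect square, so the roots are real and irrational: λ = (27 ± sqrt(629))/2 ≈ 26.0399, 0.9601.
So the eigenvalues of A^T A are ≈ 0.9601, 26.0399 (all ≥ 0, as they must be for A^T A). The largest is λ_max = (27 + sqrt(629))/2 ≈ 26.0399, hence ||A||_2 = sqrt(λ_max) = sqrt((27 + sqrt(629))/2) ≈ 5.1029.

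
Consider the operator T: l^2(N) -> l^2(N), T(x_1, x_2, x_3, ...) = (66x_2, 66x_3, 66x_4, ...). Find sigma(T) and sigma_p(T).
sigma(T) = closed disk {z in C : |z| ≤ 66}; sigma_p(T) = open disk {z in C : |z| < 66}

Note T = 66·V where V is the unit left shift (V x)_k = x_{k+1}; so sigma(T) = 66·sigma(V) and ||T|| = 66||V||. ||T x||^2 = 4356sum_{k≥2} |x_k|^2 ≤ 4356||x||^2, with equality on {x : x_1 = 0}, so ||T|| = 66. For any lambda with |lambda| < 66, set r = lambda/66 (|r| < 1); the vector x = (1, r, r^2, ...) is in l^2 and satisfies T x = 66(r, r^2, ...) = lambda x, so lambda is an eigenvalue. On the boundary |lambda| = 66 the geometric series diverges, so no l^2 eigenvector exists, but these lambda lie in the approximate point spectrum. Hence sigma(T) is the closed disk of radius 66 and sigma_p(T) is the open disk.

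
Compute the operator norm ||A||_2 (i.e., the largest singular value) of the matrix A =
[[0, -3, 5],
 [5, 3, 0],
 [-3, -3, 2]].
||A||_2 = sqrt((90 + sqrt(1564))/2) ≈ 8.0482 (= sqrt(largest eigenvalue of A^T A))

||A||_2 = sigma_max(A) = sqrt(lambda_max(A^T A)). Form the symmetric matrix M = A^T A =
[[34, 24, -6],
 [24, 27, -21],
 [-6, -21, 29]].
Its characteristic polynomial (trace, sum of principal 2x2 minors, determinant of M give the coefficients) is
  p(λ) = det(λ I - M) = λ^3 - 90λ^2 + 1634λ.
The constant term is 0, so λ = 0 is a root. Dividing out λ leaves p(λ) = λ(λ^2 - 90λ + 1634). For λ^2 - 90λ + 1634 the discriminant is 1564. It is nonnegative but not a perfect square, so the roots are real and irrational: λ = (90 ± sqrt(1564))/2 ≈ 64.7737, 25.2263.
So the eigenvalues of A^T A are ≈ 0, 25.2263, 64.7737 (all ≥ 0, as they must be for A^T A). The largest is λ_max = (90 + sqrt(1564))/2 ≈ 64.7737, hence ||A||_2 = sqrt(λ_max) = sqrt((90 + sqrt(1564))/2) ≈ 8.0482.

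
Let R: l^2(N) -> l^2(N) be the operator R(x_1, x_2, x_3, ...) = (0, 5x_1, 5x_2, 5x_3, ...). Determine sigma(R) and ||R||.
sigma(R) = closed disk {z in C : |z| ≤ 5}; ||R|| = 5

Note R = 5·U where U is the unit right shift (U x)_k = x_{k-1} (with x_0 := 0); so ||R|| = 5||U|| and sigma(R) = 5·sigma(U). ||R x||^2 = sum_{k≥1} |5x_k|^2 = 25||x||^2, so ||R|| = 5 and sigma(R) ⊂ {|z| ≤ 5}. For any |lambda| < 5, the equation (R - lambda I) x = 0 forces x_1 = 0, then 5x_k = lambda x_{k+1} ⇒ x = 0, so R has no eigenvalues. But (R - lambda I) is not surjective for |lambda| < 5: solving (R - lambda I) x = e_1 would require x_n proportional to (lambda/5)^(-n), which is not in l^2. So every |lambda| < 5 lies in the residual spectrum. The boundary |lambda| = 5 is in the approximate point spectrum (the spectrum is closed). Hence sigma(R) is the closed disk of radius 5.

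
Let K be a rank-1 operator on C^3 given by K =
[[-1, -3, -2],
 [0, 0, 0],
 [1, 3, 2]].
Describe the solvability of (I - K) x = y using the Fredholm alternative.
(I - K) is singular (det(I - K) = 0, i.e. 1 ∈ sigma(K)). (I - K) x = y is solvable iff y ⊥ ker((I - K)^*) = span{(-1, -3, -2)}, i.e. iff -y_1 - 3y_2 - 2y_3 = 0. When solvable, the solutions are x = y + c·(1, 0, -1), c arbitrary (ker(I - K) = span{(1, 0, -1)}, dimension 1).

K has rank 1, so it is an outer product K = u v^T: every row of K is a multiple of one row vector. Reading off the entries, u = (1, 0, -1) and v = (-1, -3, -2) (row i of K equals u_i·v^T). A rank-one matrix u v^T satisfies K u = u (v·u) and kills the (2)-dimensional subspace v^⊥, so its characteristic polynomial is lambda^2 (lambda - v·u) with v·u = tr K = 1. Hence the eigenvalues of I - K are 1 (multiplicity 2) and 1 - (1) = 0, so det(I - K) = 0. (Direct check: I - K =
[[2, 3, 2],
 [0, 1, 0],
 [-1, -3, -1]]
has determinant 0.) So 1 is an eigenvalue of K and (I - K) is not invertible. The finite-dimensional Fredholm alternative says: either (I - K) is invertible, or ker(I - K) ≠ {0} and then range(I - K) = ker((I - K)^*)^⊥, with dim ker(I - K) = dim ker((I - K)^*). We are in the second case, so we need both kernels. Kernel of I - K: (I - K) u = u - u (v·u) = u - u = 0, so ker(I - K) = span{u} = span{(1, 0, -1)} (it is exactly 1-dimensional because rank(I - K) = 2). Kernel of the adjoint: K is real, so (I - K)^* = I - K^T = I - v u^T, and (I - v u^T) v = v - v (u·v) = 0; hence ker((I - K)^*) = span{v} = span{(-1, -3, -2)}. Therefore (I - K) x = y is solvable iff <y, v> = 0, i.e. iff -y_1 - 3y_2 - 2y_3 = 0. When this holds, K y = u (v·y) = 0, so (I - K) y = y and x = y is a particular solution; the full solution set is the line x = y + c·u = y + c·(1, 0, -1), c ∈ C.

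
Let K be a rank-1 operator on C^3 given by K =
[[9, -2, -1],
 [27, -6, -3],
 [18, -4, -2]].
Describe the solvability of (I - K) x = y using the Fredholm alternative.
(I - K) is singular (det(I - K) = 0, i.e. 1 ∈ sigma(K)). (I - K) x = y is solvable iff y ⊥ ker((I - K)^*) = span{(9, -2, -1)}, i.e. iff 9y_1 - 2y_2 - y_3 = 0. When solvable, the solutions are x = y + c·(1, 3, 2), c arbitrary (ker(I - K) = span{(1, 3, 2)}, dimension 1).

K has rank 1, so it is an outer product K = u v^T: every row of K is a multiple of one row vector. Reading off the entries, u = (1, 3, 2) and v = (9, -2, -1) (row i of K equals u_i·v^T). A rank-one matrix u v^T satisfies K u = u (v·u) and kills the (2)-dimensional subspace v^⊥, so its characteristic polynomial is lambda^2 (lambda - v·u) with v·u = tr K = 1. Hence the eigenvalues of I - K are 1 (multiplicity 2) and 1 - (1) = 0, so det(I - K) = 0. (Direct check: I - K =
[[-8, 2, 1],
 [-27, 7, 3],
 [-18, 4, 3]]
has determinant 0.) So 1 is an eigenvalue of K and (I - K) is not invertible. The finite-dimensional Fredholm alternative says: either (I - K) is invertible, or ker(I - K) ≠ {0} and then range(I - K) = ker((I - K)^*)^⊥, with dim ker(I - K) = dim ker((I - K)^*). We are in the second case, so we need both kernels. Kernel of I - K: (I - K) u = u - u (v·u) = u - u = 0, so ker(I - K) = span{u} = span{(1, 3, 2)} (it is exactly 1-dimensional because rank(I - K) = 2). Kernel of the adjoint: K is real, so (I - K)^* = I - K^T = I - v u^T, and (I - v u^T) v = v - v (u·v) = 0; hence ker((I - K)^*) = span{v} = span{(9, -2, -1)}. Therefore (I - K) x = y is solvable iff <y, v> = 0, i.e. iff 9y_1 - 2y_2 - y_3 = 0. When this holds, K y = u (v·y) = 0, so (I - K) y = y and x = y is a particular solution; the full solution set is the line x = y + c·u = y + c·(1, 3, 2), c ∈ C.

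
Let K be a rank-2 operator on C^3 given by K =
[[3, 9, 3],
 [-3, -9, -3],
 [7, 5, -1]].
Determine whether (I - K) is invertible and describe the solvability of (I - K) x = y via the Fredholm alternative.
(I - K) is invertible (det(I - K) = 8 ≠ 0), so for every y in C^3 the equation (I - K) x = y has a unique solution.

K has rank 2 and factors as K = U V^T = u1 v1^T + u2 v2^T with u1 = (0, 0, -2), v1 = (-3, -1, 1), u2 = (-3, 3, -1), v2 = (-1, -3, -1) (multiplying out reproduces the displayed K). The nonzero eigenvalues of U V^T coincide with those of the 2 x 2 matrix G = V^T U = [[v1·u1, v1·u2], [v2·u1, v2·u2]] = [[-2, 5], [2, -5]], and by the Sylvester determinant identity det(I_3 - U V^T) = det(I_2 - V^T U) = det([[3, -5], [-2, 6]]) = (3)(6) - (-5)(-2) = 8. (Direct check: I - K =
[[-2, -9, -3],
 [3, 10, 3],
 [-7, -5, 2]]
has determinant 8.) The finite-dimensional Fredholm alternative says: either (I - K) is invertible, or ker(I - K) ≠ {0} and then range(I - K) = ker((I - K)^*)^⊥, with dim ker(I - K) = dim ker((I - K)^*). Since det(I - K) ≠ 0, 1 is not an eigenvalue of K and ker(I - K) = {0}, so we are in the first case: for every y there is a unique x = (I - K)^(-1) y. (Explicitly, by the Woodbury identity, (I - U V^T)^(-1) = I + U (I_2 - G)^(-1) V^T.)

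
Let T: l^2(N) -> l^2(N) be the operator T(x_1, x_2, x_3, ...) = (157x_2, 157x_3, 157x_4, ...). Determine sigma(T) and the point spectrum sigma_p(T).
sigma(T) = closed disk {z in C : |z| ≤ 157}; sigma_p(T) = open disk {z in C : |z| < 157}

Note T = 157·V where V is the unit left shift (V x)_k = x_{k+1}; so sigma(T) = 157·sigma(V) and ||T|| = 157||V||. ||T x||^2 = 24649sum_{k≥2} |x_k|^2 ≤ 24649||x||^2, with equality on {x : x_1 = 0}, so ||T|| = 157. For any lambda with |lambda| < 157, set r = lambda/157 (|r| < 1); the vector x = (1, r, r^2, ...) is in l^2 and satisfies T x = 157(r, r^2, ...) = lambda x, so lambda is an eigenvalue. On the boundary |lambda| = 157 the geometric series diverges, so no l^2 eigenvector exists, but these lambda lie in the approximate point spectrum. Hence sigma(T) is the closed disk of radius 157 and sigma_p(T) is the open disk.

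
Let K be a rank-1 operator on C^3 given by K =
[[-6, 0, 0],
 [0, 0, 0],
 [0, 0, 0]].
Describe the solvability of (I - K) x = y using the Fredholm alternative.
(I - K) is invertible (det(I - K) = 7 ≠ 0), so for every y in C^3 the equation (I - K) x = y has a unique solution.

K has rank 1, so it is an outer product K = u v^T: every row of K is a multiple of one row vector. Reading off the entries, u = (-2, 0, 0) and v = (3, 0, 0) (row i of K equals u_i·v^T). A rank-one matrix u v^T satisfies K u = u (v·u) and kills the (2)-dimensional subspace v^⊥, so its characteristic polynomial is lambda^2 (lambda - v·u) with v·u = tr K = -6. Hence the eigenvalues of I - K are 1 (multiplicity 2) and 1 - (-6) = 7, so det(I - K) = 7. (Direct check: I - K =
[[7, 0, 0],
 [0, 1, 0],
 [0, 0, 1]]
has determinant 7.) The finite-dimensional Fredholm alternative says: either (I - K) is invertible, or ker(I - K) ≠ {0} and then range(I - K) = ker((I - K)^*)^⊥, with dim ker(I - K) = dim ker((I - K)^*). Since det(I - K) ≠ 0, 1 is not an eigenvalue of K and ker(I - K) = {0}, so we are in the first case: for every y there is a unique x = (I - K)^(-1) y. Explicitly, by the Sherman–Morrison formula, (I - u v^T)^(-1) = I + u v^T/(1 - v·u), i.e. (I - K)^(-1) = I + K/(7).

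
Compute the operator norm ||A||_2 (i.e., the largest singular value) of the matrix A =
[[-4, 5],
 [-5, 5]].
||A||_2 = sqrt((91 + sqrt(8181))/2) ≈ 9.5249 (= sqrt(largest eigenvalue of A^T A))

||A||_2 = sigma_max(A) = sqrt(lambda_max(A^T A)). Form the symmetric matrix M = A^T A =
[[41, -45],
 [-45, 50]].
Its characteristic polynomial (trace, determinant of M give the coefficients) is
  p(λ) = det(λ I - M) = λ^2 - 91λ + 25.
For λ^2 - 91λ + 25 the discriminant is 8181. It is nonnegative but not a perfect square, so the roots are real and irrational: λ = (91 ± sqrt(8181))/2 ≈ 90.7244, 0.2756.
So the eigenvalues of A^T A are ≈ 0.2756, 90.7244 (all ≥ 0, as they must be for A^T A). The largest is λ_max = (91 + sqrt(8181))/2 ≈ 90.7244, hence ||A||_2 = sqrt(λ_max) = sqrt((91 + sqrt(8181))/2) ≈ 9.5249.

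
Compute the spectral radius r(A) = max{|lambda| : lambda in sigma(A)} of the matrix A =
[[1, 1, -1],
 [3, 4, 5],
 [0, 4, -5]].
r(A) ≈ 7.0193

The eigenvalues of A are the roots of its characteristic polynomial. With M = A (coefficients from the trace, the sum of principal 2x2 minors, and det A):
  p(λ) = det(λ I - M) = λ^3 - 44λ + 37.
No integer candidate from the rational root theorem (±divisors of 37) is a root, so the roots are irrational. The cubic discriminant is Δ = 303773 > 0, so there are three distinct real roots. p(-8) = -123 and p(-7) = 2 have opposite signs, so a root lies in (-8, -7); Newton's method refines it to λ ≈ -7.0193. p(0) = 37 and p(1) = -6 have opposite signs, so a root lies in (0, 1); Newton's method refines it to λ ≈ 0.8551. p(6) = -11 and p(7) = 72 have opposite signs, so a root lies in (6, 7); Newton's method refines it to λ ≈ 6.1642. Check (Vieta): the three roots sum to 0, matching tr M = 0.
Thus the eigenvalues (to 4 decimals) are -7.0193 (modulus 7.0193); 0.8551 (modulus 0.8551); 6.1642 (modulus 6.1642). The spectral radius is the largest modulus: r(A) ≈ 7.0193. (Cross-check: r(A) ≤ ||A||_2 ≈ 7.4666; equality holds whenever A is normal, though it can also hold for some non-normal A.)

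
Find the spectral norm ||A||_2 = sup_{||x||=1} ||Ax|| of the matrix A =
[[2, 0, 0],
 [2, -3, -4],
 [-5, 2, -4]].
||A||_2 ≈ 6.8814 (= sqrt(largest eigenvalue of A^T A))

||A||_2 = sigma_max(A) = sqrt(lambda_max(A^T A)). Form the symmetric matrix M = A^T A =
[[33, -16, 12],
 [-16, 13, 4],
 [12, 4, 32]].
Its characteristic polynomial (trace, sum of principal 2x2 minors, determinant of M give the coefficients) is
  p(λ) = det(λ I - M) = λ^3 - 78λ^2 + 1485λ - 1600.
No integer candidate from the rational root theorem (±divisors of 1600) is a root, so the roots are irrational. The cubic discriminant is Δ = 547203600 > 0, so there are three distinct real roots. p(1) = -192 and p(2) = 1066 have opposite signs, so a root lies in (1, 2); Newton's method refines it to λ ≈ 1.1453. p(29) = 256 and p(30) = -250 have opposite signs, so a root lies in (29, 30); Newton's method refines it to λ ≈ 29.5007. p(47) = -284 and p(48) = 560 have opposite signs, so a root lies in (47, 48); Newton's method refines it to λ ≈ 47.3539. Check (Vieta): the three roots sum to 78, matching tr M = 78.
So the eigenvalues of A^T A are ≈ 1.1453, 29.5007, 47.3539 (all ≥ 0, as they must be for A^T A). The largest is λ_max ≈ 47.3539, hence ||A||_2 = sqrt(λ_max) ≈ 6.8814.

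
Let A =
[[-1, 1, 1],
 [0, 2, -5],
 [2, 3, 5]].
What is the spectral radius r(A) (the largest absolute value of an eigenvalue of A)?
r(A) ≈ 5.1801

The eigenvalues of A are the roots of its characteristic polynomial. With M = A (coefficients from the trace, the sum of principal 2x2 minors, and det A):
  p(λ) = det(λ I - M) = λ^3 - 6λ^2 + 16λ + 39.
No integer candidate from the rational root theorem (±divisors of 39) is a root, so the roots are irrational. The cubic discriminant is Δ = -81931 < 0, so there is one real root and a complex-conjugate pair. p(-2) = -25 and p(-1) = 16 have opposite signs, so a root lies in (-2, -1); Newton's method refines it to λ ≈ -1.4534. Dividing out (λ - (-1.4534)) leaves approximately λ^2 - 7.4534λ + 26.8331. For λ^2 - 7.4534λ + 26.8331 the discriminant is -51.7786. It is negative, so the remaining roots are the complex-conjugate pair λ ≈ 3.7267 ± 3.5979i. Their product equals the constant term, so |λ|^2 ≈ 26.8331 and |λ| ≈ 5.1801.
Thus the eigenvalues (to 4 decimals) are -1.4534 (modulus 1.4534); 3.7267 ± 3.5979i (modulus 5.1801). The spectral radius is the largest modulus: r(A) ≈ 5.1801. (Cross-check: r(A) ≤ ||A||_2 ≈ 7.3399; equality holds whenever A is normal, though it can also hold for some non-normal A.)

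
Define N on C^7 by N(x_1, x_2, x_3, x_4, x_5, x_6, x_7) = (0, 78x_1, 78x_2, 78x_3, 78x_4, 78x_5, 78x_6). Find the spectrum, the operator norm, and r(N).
sigma(N) = {0}; ||N|| = 78; r(N) = 0. (N is nilpotent with N^7 = 0.)

On C^7, N is a strictly lower-triangular matrix with 78 on the subdiagonal and zeros elsewhere, so its characteristic polynomial is lambda^7 and every eigenvalue is 0: sigma(N) = {0}. For the operator norm, N e_i = 78e_{i+1} for i = 1, ..., 6 and N e_7 = 0, so the singular values of N are 78 (with multiplicity 6) and 0; hence ||N|| = 78. The spectral radius r(N) = max|lambda| = 0. Note ||N|| > r(N) — characteristic of non-normal nilpotent operators. Indeed N^7 = 0.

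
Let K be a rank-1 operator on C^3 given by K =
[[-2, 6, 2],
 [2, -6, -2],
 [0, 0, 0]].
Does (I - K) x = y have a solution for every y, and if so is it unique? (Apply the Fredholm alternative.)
(I - K) is invertible (det(I - K) = 9 ≠ 0), so for every y in C^3 the equation (I - K) x = y has a unique solution.

K has rank 1, so it is an outer product K = u v^T: every row of K is a multiple of one row vector. Reading off the entries, u = (2, -2, 0) and v = (-1, 3, 1) (row i of K equals u_i·v^T). A rank-one matrix u v^T satisfies K u = u (v·u) and kills the (2)-dimensional subspace v^⊥, so its characteristic polynomial is lambda^2 (lambda - v·u) with v·u = tr K = -8. Hence the eigenvalues of I - K are 1 (multiplicity 2) and 1 - (-8) = 9, so det(I - K) = 9. (Direct check: I - K =
[[3, -6, -2],
 [-2, 7, 2],
 [0, 0, 1]]
has determinant 9.) The finite-dimensional Fredholm alternative says: either (I - K) is invertible, or ker(I - K) ≠ {0} and then range(I - K) = ker((I - K)^*)^⊥, with dim ker(I - K) = dim ker((I - K)^*). Since det(I - K) ≠ 0, 1 is not an eigenvalue of K and ker(I - K) = {0}, so we are in the first case: for every y there is a unique x = (I - K)^(-1) y. Explicitly, by the Sherman–Morrison formula, (I - u v^T)^(-1) = I + u v^T/(1 - v·u), i.e. (I - K)^(-1) = I + K/(9).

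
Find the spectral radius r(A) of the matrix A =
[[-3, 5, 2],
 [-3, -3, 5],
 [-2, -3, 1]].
r(A) ≈ 5.5595

The eigenvalues of A are the roots of its characteristic polynomial. With M = A (coefficients from the trace, the sum of principal 2x2 minors, and det A):
  p(λ) = det(λ I - M) = λ^3 + 5λ^2 + 37λ + 65.
No integer candidate from the rational root theorem (±divisors of 65) is a root, so the roots are irrational. The cubic discriminant is Δ = -98512 < 0, so there is one real root and a complex-conjugate pair. p(-3) = -28 and p(-2) = 3 have opposite signs, so a root lies in (-3, -2); Newton's method refines it to λ ≈ -2.103. Dividing out (λ - (-2.103)) leaves approximately λ^2 + 2.897λ + 30.9076. For λ^2 + 2.897λ + 30.9076 the discriminant is -115.2379. It is negative, so the remaining roots are the complex-conjugate pair λ ≈ -1.4485 ± 5.3674i. Their product equals the constant term, so |λ|^2 ≈ 30.9076 and |λ| ≈ 5.5595.
Thus the eigenvalues (to 4 decimals) are -2.103 (modulus 2.103); -1.4485 ± 5.3674i (modulus 5.5595). The spectral radius is the largest modulus: r(A) ≈ 5.5595. (Cross-check: r(A) ≤ ||A||_2 ≈ 7.2948; equality holds whenever A is normal, though it can also hold for some non-normal A.)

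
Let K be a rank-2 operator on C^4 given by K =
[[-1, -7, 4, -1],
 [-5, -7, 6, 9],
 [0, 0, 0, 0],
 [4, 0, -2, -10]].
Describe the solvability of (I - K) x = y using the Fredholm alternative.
(I - K) is invertible (det(I - K) = 75 ≠ 0), so for every y in C^4 the equation (I - K) x = y has a unique solution.

K has rank 2 and factors as K = U V^T = u1 v1^T + u2 v2^T with u1 = (-2, -3, 0, 1), v1 = (1, 3, -2, -1), u2 = (-1, 2, 0, -3), v2 = (-1, 1, 0, 3) (multiplying out reproduces the displayed K). The nonzero eigenvalues of U V^T coincide with those of the 2 x 2 matrix G = V^T U = [[v1·u1, v1·u2], [v2·u1, v2·u2]] = [[-12, 8], [2, -6]], and by the Sylvester determinant identity det(I_4 - U V^T) = det(I_2 - V^T U) = det([[13, -8], [-2, 7]]) = (13)(7) - (-8)(-2) = 75. (Direct check: I - K =
[[2, 7, -4, 1],
 [5, 8, -6, -9],
 [0, 0, 1, 0],
 [-4, 0, 2, 11]]
has determinant 75.) The finite-dimensional Fredholm alternative says: either (I - K) is invertible, or ker(I - K) ≠ {0} and then range(I - K) = ker((I - K)^*)^⊥, with dim ker(I - K) = dim ker((I - K)^*). Since det(I - K) ≠ 0, 1 is not an eigenvalue of K and ker(I - K) = {0}, so we are in the first case: for every y there is a unique x = (I - K)^(-1) y. (Explicitly, by the Woodbury identity, (I - U V^T)^(-1) = I + U (I_2 - G)^(-1) V^T.)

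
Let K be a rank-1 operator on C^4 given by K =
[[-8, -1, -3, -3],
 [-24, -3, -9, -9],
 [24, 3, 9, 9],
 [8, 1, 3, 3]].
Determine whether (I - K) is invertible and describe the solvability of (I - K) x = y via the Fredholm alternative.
(I - K) is singular (det(I - K) = 0, i.e. 1 ∈ sigma(K)). (I - K) x = y is solvable iff y ⊥ ker((I - K)^*) = span{(-8, -1, -3, -3)}, i.e. iff -8y_1 - y_2 - 3y_3 - 3y_4 = 0. When solvable, the solutions are x = y + c·(1, 3, -3, -1), c arbitrary (ker(I - K) = span{(1, 3, -3, -1)}, dimension 1).

K has rank 1, so it is an outer product K = u v^T: every row of K is a multiple of one row vector. Reading off the entries, u = (1, 3, -3, -1) and v = (-8, -1, -3, -3) (row i of K equals u_i·v^T). A rank-one matrix u v^T satisfies K u = u (v·u) and kills the (3)-dimensional subspace v^⊥, so its characteristic polynomial is lambda^3 (lambda - v·u) with v·u = tr K = 1. Hence the eigenvalues of I - K are 1 (multiplicity 3) and 1 - (1) = 0, so det(I - K) = 0. (Direct check: I - K =
[[9, 1, 3, 3],
 [24, 4, 9, 9],
 [-24, -3, -8, -9],
 [-8, -1, -3, -2]]
has determinant 0.) So 1 is an eigenvalue of K and (I - K) is not invertible. The finite-dimensional Fredholm alternative says: either (I - K) is invertible, or ker(I - K) ≠ {0} and then range(I - K) = ker((I - K)^*)^⊥, with dim ker(I - K) = dim ker((I - K)^*). We are in the second case, so we need both kernels. Kernel of I - K: (I - K) u = u - u (v·u) = u - u = 0, so ker(I - K) = span{u} = span{(1, 3, -3, -1)} (it is exactly 1-dimensional because rank(I - K) = 3). Kernel of the adjoint: K is real, so (I - K)^* = I - K^T = I - v u^T, and (I - v u^T) v = v - v (u·v) = 0; hence ker((I - K)^*) = span{v} = span{(-8, -1, -3, -3)}. Therefore (I - K) x = y is solvable iff <y, v> = 0, i.e. iff -8y_1 - y_2 - 3y_3 - 3y_4 = 0. When this holds, K y = u (v·y) = 0, so (I - K) y = y and x = y is a particular solution; the full solution set is the line x = y + c·u = y + c·(1, 3, -3, -1), c ∈ C.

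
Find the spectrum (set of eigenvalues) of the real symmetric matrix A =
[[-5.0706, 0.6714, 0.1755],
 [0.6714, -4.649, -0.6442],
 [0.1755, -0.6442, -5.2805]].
sigma(A) ≈ {-6, -5, -4}

A is real symmetric, so its spectrum consists of real eigenvalues. Expanding the characteristic polynomial of the displayed matrix gives
  det(λ I - A) = p(λ) = λ^3 + (15)λ^2 + (74)λ + (120.0024).
Solving p(λ) = 0 yields eigenvalues ≈ -6, -5, -4. (A is shown rounded to 4 decimals, so these recover the underlying integer eigenvalues to within that precision.)
Verification: the trace of A = -15 equals the sum of eigenvalues -15, and det(A) ≈ -120.0024 matches the eigenvalue product -120.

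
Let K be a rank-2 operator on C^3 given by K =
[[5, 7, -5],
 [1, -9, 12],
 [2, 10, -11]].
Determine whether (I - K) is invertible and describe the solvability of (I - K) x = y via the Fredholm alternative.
(I - K) is invertible (det(I - K) = -102 ≠ 0), so for every y in C^3 the equation (I - K) x = y has a unique solution.

K has rank 2 and factors as K = U V^T = u1 v1^T + u2 v2^T with u1 = (2, 3, -1), v1 = (1, -1, 2), u2 = (3, -2, 3), v2 = (1, 3, -3) (multiplying out reproduces the displayed K). The nonzero eigenvalues of U V^T coincide with those of the 2 x 2 matrix G = V^T U = [[v1·u1, v1·u2], [v2·u1, v2·u2]] = [[-3, 11], [14, -12]], and by the Sylvester determinant identity det(I_3 - U V^T) = det(I_2 - V^T U) = det([[4, -11], [-14, 13]]) = (4)(13) - (-11)(-14) = -102. (Direct check: I - K =
[[-4, -7, 5],
 [-1, 10, -12],
 [-2, -10, 12]]
has determinant -102.) The finite-dimensional Fredholm alternative says: either (I - K) is invertible, or ker(I - K) ≠ {0} and then range(I - K) = ker((I - K)^*)^⊥, with dim ker(I - K) = dim ker((I - K)^*). Since det(I - K) ≠ 0, 1 is not an eigenvalue of K and ker(I - K) = {0}, so we are in the first case: for every y there is a unique x = (I - K)^(-1) y. (Explicitly, by the Woodbury identity, (I - U V^T)^(-1) = I + U (I_2 - G)^(-1) V^T.)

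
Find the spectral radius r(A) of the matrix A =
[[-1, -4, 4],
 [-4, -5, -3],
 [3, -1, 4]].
r(A) ≈ 7.4386

The eigenvalues of A are the roots of its characteristic polynomial. With M = A (coefficients from the trace, the sum of principal 2x2 minors, and det A):
  p(λ) = det(λ I - M) = λ^3 + 2λ^2 - 50λ - 71.
No integer candidate from the rational root theorem (±divisors of 71) is a root, so the roots are irrational. The cubic discriminant is Δ = 503965 > 0, so there are three distinct real roots. p(-8) = -55 and p(-7) = 34 have opposite signs, so a root lies in (-8, -7); Newton's method refines it to λ ≈ -7.4386. p(-2) = 29 and p(-1) = -20 have opposite signs, so a root lies in (-2, -1); Newton's method refines it to λ ≈ -1.3965. p(6) = -83 and p(7) = 20 have opposite signs, so a root lies in (6, 7); Newton's method refines it to λ ≈ 6.835. Check (Vieta): the three roots sum to -2, matching tr M = -2.
Thus the eigenvalues (to 4 decimals) are -7.4386 (modulus 7.4386); -1.3965 (modulus 1.3965); 6.835 (modulus 6.835). The spectral radius is the largest modulus: r(A) ≈ 7.4386. (Cross-check: r(A) ≤ ||A||_2 ≈ 7.795; equality holds whenever A is normal, though it can also hold for some non-normal A.)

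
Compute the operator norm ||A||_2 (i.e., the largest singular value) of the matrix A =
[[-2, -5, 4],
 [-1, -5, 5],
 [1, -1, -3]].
||A||_2 ≈ 9.8703 (= sqrt(largest eigenvalue of A^T A))

||A||_2 = sigma_max(A) = sqrt(lambda_max(A^T A)). Form the symmetric matrix M = A^T A =
[[6, 14, -16],
 [14, 51, -42],
 [-16, -42, 50]].
Its characteristic polynomial (trace, sum of principal 2x2 minors, determinant of M give the coefficients) is
  p(λ) = det(λ I - M) = λ^3 - 107λ^2 + 940λ - 676.
No integer candidate from the rational root theorem (±divisors of 676) is a root, so the roots are irrational. The cubic discriminant is Δ = 4693003216 > 0, so there are three distinct real roots. p(0) = -676 and p(1) = 158 have opposite signs, so a root lies in (0, 1); Newton's method refines it to λ ≈ 0.7896. p(8) = 508 and p(9) = -154 have opposite signs, so a root lies in (8, 9); Newton's method refines it to λ ≈ 8.7879. p(97) = -3586 and p(98) = 5008 have opposite signs, so a root lies in (97, 98); Newton's method refines it to λ ≈ 97.4225. Check (Vieta): the three roots sum to 107, matching tr M = 107.
So the eigenvalues of A^T A are ≈ 0.7896, 8.7879, 97.4225 (all ≥ 0, as they must be for A^T A). The largest is λ_max ≈ 97.4225, hence ||A||_2 = sqrt(λ_max) ≈ 9.8703.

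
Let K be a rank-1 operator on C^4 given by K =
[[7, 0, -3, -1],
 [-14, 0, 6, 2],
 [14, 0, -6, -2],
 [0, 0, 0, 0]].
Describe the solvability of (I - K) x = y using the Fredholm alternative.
(I - K) is singular (det(I - K) = 0, i.e. 1 ∈ sigma(K)). (I - K) x = y is solvable iff y ⊥ ker((I - K)^*) = span{(7, 0, -3, -1)}, i.e. iff 7y_1 - 3y_3 - y_4 = 0. When solvable, the solutions are x = y + c·(1, -2, 2, 0), c arbitrary (ker(I - K) = span{(1, -2, 2, 0)}, dimension 1).

K has rank 1, so it is an outer product K = u v^T: every row of K is a multiple of one row vector. Reading off the entries, u = (1, -2, 2, 0) and v = (7, 0, -3, -1) (row i of K equals u_i·v^T). A rank-one matrix u v^T satisfies K u = u (v·u) and kills the (3)-dimensional subspace v^⊥, so its characteristic polynomial is lambda^3 (lambda - v·u) with v·u = tr K = 1. Hence the eigenvalues of I - K are 1 (multiplicity 3) and 1 - (1) = 0, so det(I - K) = 0. (Direct check: I - K =
[[-6, 0, 3, 1],
 [14, 1, -6, -2],
 [-14, 0, 7, 2],
 [0, 0, 0, 1]]
has determinant 0.) So 1 is an eigenvalue of K and (I - K) is not invertible. The finite-dimensional Fredholm alternative says: either (I - K) is invertible, or ker(I - K) ≠ {0} and then range(I - K) = ker((I - K)^*)^⊥, with dim ker(I - K) = dim ker((I - K)^*). We are in the second case, so we need both kernels. Kernel of I - K: (I - K) u = u - u (v·u) = u - u = 0, so ker(I - K) = span{u} = span{(1, -2, 2, 0)} (it is exactly 1-dimensional because rank(I - K) = 3). Kernel of the adjoint: K is real, so (I - K)^* = I - K^T = I - v u^T, and (I - v u^T) v = v - v (u·v) = 0; hence ker((I - K)^*) = span{v} = span{(7, 0, -3, -1)}. Therefore (I - K) x = y is solvable iff <y, v> = 0, i.e. iff 7y_1 - 3y_3 - y_4 = 0. When this holds, K y = u (v·y) = 0, so (I - K) y = y and x = y is a particular solution; the full solution set is the line x = y + c·u = y + c·(1, -2, 2, 0), c ∈ C.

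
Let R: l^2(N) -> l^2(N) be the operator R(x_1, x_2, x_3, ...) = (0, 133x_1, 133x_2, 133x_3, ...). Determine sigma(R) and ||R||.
sigma(R) = closed disk {z in C : |z| ≤ 133}; ||R|| = 133

Note R = 133·U where U is the unit right shift (U x)_k = x_{k-1} (with x_0 := 0); so ||R|| = 133||U|| and sigma(R) = 133·sigma(U). ||R x||^2 = sum_{k≥1} |133x_k|^2 = 17689||x||^2, so ||R|| = 133 and sigma(R) ⊂ {|z| ≤ 133}. For any |lambda| < 133, the equation (R - lambda I) x = 0 forces x_1 = 0, then 133x_k = lambda x_{k+1} ⇒ x = 0, so R has no eigenvalues. But (R - lambda I) is not surjective for |lambda| < 133: solving (R - lambda I) x = e_1 would require x_n proportional to (lambda/133)^(-n), which is not in l^2. So every |lambda| < 133 lies in the residual spectrum. The boundary |lambda| = 133 is in the approximate point spectrum (the spectrum is closed). Hence sigma(R) is the closed disk of radius 133.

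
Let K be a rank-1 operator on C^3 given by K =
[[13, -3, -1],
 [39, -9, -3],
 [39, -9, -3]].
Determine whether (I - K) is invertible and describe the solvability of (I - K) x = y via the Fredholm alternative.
(I - K) is singular (det(I - K) = 0, i.e. 1 ∈ sigma(K)). (I - K) x = y is solvable iff y ⊥ ker((I - K)^*) = span{(13, -3, -1)}, i.e. iff 13y_1 - 3y_2 - y_3 = 0. When solvable, the solutions are x = y + c·(1, 3, 3), c arbitrary (ker(I - K) = span{(1, 3, 3)}, dimension 1).

K has rank 1, so it is an outer product K = u v^T: every row of K is a multiple of one row vector. Reading off the entries, u = (1, 3, 3) and v = (13, -3, -1) (row i of K equals u_i·v^T). A rank-one matrix u v^T satisfies K u = u (v·u) and kills the (2)-dimensional subspace v^⊥, so its characteristic polynomial is lambda^2 (lambda - v·u) with v·u = tr K = 1. Hence the eigenvalues of I - K are 1 (multiplicity 2) and 1 - (1) = 0, so det(I - K) = 0. (Direct check: I - K =
[[-12, 3, 1],
 [-39, 10, 3],
 [-39, 9, 4]]
has determinant 0.) So 1 is an eigenvalue of K and (I - K) is not invertible. The finite-dimensional Fredholm alternative says: either (I - K) is invertible, or ker(I - K) ≠ {0} and then range(I - K) = ker((I - K)^*)^⊥, with dim ker(I - K) = dim ker((I - K)^*). We are in the second case, so we need both kernels. Kernel of I - K: (I - K) u = u - u (v·u) = u - u = 0, so ker(I - K) = span{u} = span{(1, 3, 3)} (it is exactly 1-dimensional because rank(I - K) = 2). Kernel of the adjoint: K is real, so (I - K)^* = I - K^T = I - v u^T, and (I - v u^T) v = v - v (u·v) = 0; hence ker((I - K)^*) = span{v} = span{(13, -3, -1)}. Therefore (I - K) x = y is solvable iff <y, v> = 0, i.e. iff 13y_1 - 3y_2 - y_3 = 0. When this holds, K y = u (v·y) = 0, so (I - K) y = y and x = y is a particular solution; the full solution set is the line x = y + c·u = y + c·(1, 3, 3), c ∈ C.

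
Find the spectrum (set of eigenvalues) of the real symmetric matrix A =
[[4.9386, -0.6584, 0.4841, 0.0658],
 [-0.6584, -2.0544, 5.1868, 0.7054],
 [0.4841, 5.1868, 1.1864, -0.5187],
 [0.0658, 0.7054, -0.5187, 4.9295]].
sigma(A) ≈ {-6, 5} (5 with multiplicity 3)

A is real symmetric, so its spectrum consists of real eigenvalues. Expanding the characteristic polynomial of the displayed matrix gives
  det(λ I - A) = p(λ) = λ^4 + (-9)λ^3 + (-15)λ^2 + (325.0048)λ + (-750.0182).
Solving p(λ) = 0 yields eigenvalues ≈ -6, 5, 5, 5. (A is shown rounded to 4 decimals, so these recover the underlying integer eigenvalues to within that precision.)
Verification: the trace of A = 9 equals the sum of eigenvalues 9, and det(A) ≈ -750.0182 matches the eigenvalue product -750.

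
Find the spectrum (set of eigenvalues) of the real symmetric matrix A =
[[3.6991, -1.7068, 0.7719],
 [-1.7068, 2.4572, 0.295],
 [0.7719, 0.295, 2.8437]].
sigma(A) ≈ {1, 3, 5}

A is real symmetric, so its spectrum consists of real eigenvalues. Expanding the characteristic polynomial of the displayed matrix gives
  det(λ I - A) = p(λ) = λ^3 + (-9)λ^2 + (23)λ + (-15).
Solving p(λ) = 0 yields eigenvalues ≈ 1, 3, 5. (A is shown rounded to 4 decimals, so these recover the underlying integer eigenvalues to within that precision.)
Verification: the trace of A = 9 equals the sum of eigenvalues 9, and det(A) ≈ 15.0001 matches the eigenvalue product 15.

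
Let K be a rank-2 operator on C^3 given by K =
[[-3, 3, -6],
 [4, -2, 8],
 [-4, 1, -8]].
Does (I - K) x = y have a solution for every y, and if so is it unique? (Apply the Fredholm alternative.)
(I - K) is invertible (det(I - K) = 16 ≠ 0), so for every y in C^3 the equation (I - K) x = y has a unique solution.

K has rank 2 and factors as K = U V^T = u1 v1^T + u2 v2^T with u1 = (0, -2, 3), v1 = (-1, 0, -2), u2 = (-3, 2, -1), v2 = (1, -1, 2) (multiplying out reproduces the displayed K). The nonzero eigenvalues of U V^T coincide with those of the 2 x 2 matrix G = V^T U = [[v1·u1, v1·u2], [v2·u1, v2·u2]] = [[-6, 5], [8, -7]], and by the Sylvester determinant identity det(I_3 - U V^T) = det(I_2 - V^T U) = det([[7, -5], [-8, 8]]) = (7)(8) - (-5)(-8) = 16. (Direct check: I - K =
[[4, -3, 6],
 [-4, 3, -8],
 [4, -1, 9]]
has determinant 16.) The finite-dimensional Fredholm alternative says: either (I - K) is invertible, or ker(I - K) ≠ {0} and then range(I - K) = ker((I - K)^*)^⊥, with dim ker(I - K) = dim ker((I - K)^*). Since det(I - K) ≠ 0, 1 is not an eigenvalue of K and ker(I - K) = {0}, so we are in the first case: for every y there is a unique x = (I - K)^(-1) y. (Explicitly, by the Woodbury identity, (I - U V^T)^(-1) = I + U (I_2 - G)^(-1) V^T.)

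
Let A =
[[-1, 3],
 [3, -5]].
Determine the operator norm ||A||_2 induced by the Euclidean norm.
||A||_2 = sqrt((44 + sqrt(1872))/2) ≈ 6.6056 (= sqrt(largest eigenvalue of A^T A))

||A||_2 = sigma_max(A) = sqrt(lambda_max(A^T A)). Form the symmetric matrix M = A^T A =
[[10, -18],
 [-18, 34]].
Its characteristic polynomial (trace, determinant of M give the coefficients) is
  p(λ) = det(λ I - M) = λ^2 - 44λ + 16.
For λ^2 - 44λ + 16 the discriminant is 1872. It is nonnegative but not a perfect square, so the roots are real and irrational: λ = (44 ± sqrt(1872))/2 ≈ 43.6333, 0.3667.
So the eigenvalues of A^T A are ≈ 0.3667, 43.6333 (all ≥ 0, as they must be for A^T A). The largest is λ_max = (44 + sqrt(1872))/2 ≈ 43.6333, hence ||A||_2 = sqrt(λ_max) = sqrt((44 + sqrt(1872))/2) ≈ 6.6056.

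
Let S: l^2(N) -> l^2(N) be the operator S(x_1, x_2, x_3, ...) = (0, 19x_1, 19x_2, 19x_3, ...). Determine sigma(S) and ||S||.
sigma(S) = closed disk {z in C : |z| ≤ 19}; ||S|| = 19

Note S = 19·U where U is the unit right shift (U x)_k = x_{k-1} (with x_0 := 0); so ||S|| = 19||U|| and sigma(S) = 19·sigma(U). ||S x||^2 = sum_{k≥1} |19x_k|^2 = 361||x||^2, so ||S|| = 19 and sigma(S) ⊂ {|z| ≤ 19}. For any |lambda| < 19, the equation (S - lambda I) x = 0 forces x_1 = 0, then 19x_k = lambda x_{k+1} ⇒ x = 0, so S has no eigenvalues. But (S - lambda I) is not surjective for |lambda| < 19: solving (S - lambda I) x = e_1 would require x_n proportional to (lambda/19)^(-n), which is not in l^2. So every |lambda| < 19 lies in the residual spectrum. The boundary |lambda| = 19 is in the approximate point spectrum (the spectrum is closed). Hence sigma(S) is the closed disk of radius 19.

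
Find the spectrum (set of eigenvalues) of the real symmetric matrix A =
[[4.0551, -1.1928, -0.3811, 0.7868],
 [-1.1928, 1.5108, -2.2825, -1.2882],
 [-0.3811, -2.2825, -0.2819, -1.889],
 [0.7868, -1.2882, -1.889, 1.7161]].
sigma(A) ≈ {-3, 2, 3, 5}

A is real symmetric, so its spectrum consists of real eigenvalues. Expanding the characteristic polynomial of the displayed matrix gives
  det(λ I - A) = p(λ) = λ^4 + (-7)λ^3 + (1)λ^2 + (62.9981)λ + (-89.9978).
Solving p(λ) = 0 yields eigenvalues ≈ -3, 2, 3, 5. (A is shown rounded to 4 decimals, so these recover the underlying integer eigenvalues to within that precision.)
Verification: the trace of A = 7 equals the sum of eigenvalues 7, and det(A) ≈ -89.9978 matches the eigenvalue product -90.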